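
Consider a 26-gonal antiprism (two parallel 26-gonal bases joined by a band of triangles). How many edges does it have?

104

An antiprism on an n-gon has two n-gon caps and 2n triangles: V = 2·26 = 52, E = 4·26 = 104, F = 2·26 + 2 = 54.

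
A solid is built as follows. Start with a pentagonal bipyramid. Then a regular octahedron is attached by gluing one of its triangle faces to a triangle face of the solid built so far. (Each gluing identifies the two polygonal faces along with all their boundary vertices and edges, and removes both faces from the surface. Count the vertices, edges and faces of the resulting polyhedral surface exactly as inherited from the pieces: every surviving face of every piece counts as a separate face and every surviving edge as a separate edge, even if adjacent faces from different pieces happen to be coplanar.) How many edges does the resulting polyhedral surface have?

A pentagonal bipyramid: V=7, E=15, F=10.
Attach a regular octahedron (V=6, E=12, F=8) along a 3-gon: merge 3 vertices and 3 edges, delete both glued faces → V=10, E=24, F=16.
Check: V − E + F = 10 − 24 + 16 = 2.

24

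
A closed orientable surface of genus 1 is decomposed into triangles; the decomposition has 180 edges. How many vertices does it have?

χ = 2 − 2·1 = 0, and every face is a triangle so 3F = 2E.
F = 2E/3 = 120. Then V = 0 + E − F = 0 + 180 − 120 = 60.

60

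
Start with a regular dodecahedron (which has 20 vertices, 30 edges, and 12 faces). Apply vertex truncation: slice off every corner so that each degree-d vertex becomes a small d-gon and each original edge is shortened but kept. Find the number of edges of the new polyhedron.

90

Truncation replaces each original edge-end by a new vertex, so V′ = 2E = 60.
Each original edge survives, and each old vertex of degree d contributes d new edges; summing degrees gives Σd = 2E, so E′ = E + 2E = 3E = 90.
Each original face survives and each original vertex becomes one new face: F′ = F + V = 32.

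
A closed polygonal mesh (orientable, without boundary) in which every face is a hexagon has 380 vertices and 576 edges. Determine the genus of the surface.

Every face is a hexagon and each edge borders two faces, so 6F = 2·576, giving F = 192.
χ = V − E + F = 380 − 576 + 192 = -4.
For a closed orientable surface χ = 2 − 2g, so g = (2 − (-4))/2 = 3.

3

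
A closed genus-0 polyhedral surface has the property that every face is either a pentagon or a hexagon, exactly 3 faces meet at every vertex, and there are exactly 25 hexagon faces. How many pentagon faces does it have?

12

Let x be the number of pentagons; then F = 25 + x.
Edge–face incidences: 2E = 6·25 + 5·x = 150 + 5x.
Every vertex has degree 3, so 3V = 2E.
Euler: V − E + F = 2 ⇒ (2E)/3 − E + (25 + x) = 2.
Multiply by 6: 2·(2E) − 3·(2E) + 6·(25 + x) = 12, i.e. 150 + 6x − (150 + 5x) = 12.
Collecting terms: x = 12.
Then 2E = 150 + 5·12 = 210, so E = 105, V = 2E/3 = 70, F = 25 + 12 = 37.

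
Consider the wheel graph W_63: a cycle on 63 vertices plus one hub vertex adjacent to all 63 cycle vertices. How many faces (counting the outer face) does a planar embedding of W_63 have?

W_63 has V = 63 + 1 = 64 vertices and E = 2·63 = 126 edges.
By Euler's formula F = 2 − V + E = 2 − 64 + 126 = 64.

64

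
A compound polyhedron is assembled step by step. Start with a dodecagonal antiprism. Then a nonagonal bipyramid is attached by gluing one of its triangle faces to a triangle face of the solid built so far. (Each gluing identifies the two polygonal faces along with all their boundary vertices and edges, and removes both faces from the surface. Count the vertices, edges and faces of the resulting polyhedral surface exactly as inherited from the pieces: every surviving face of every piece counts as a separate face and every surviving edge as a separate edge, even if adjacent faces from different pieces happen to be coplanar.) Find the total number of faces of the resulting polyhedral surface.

42

A dodecagonal antiprism: V=24, E=48, F=26.
Attach a nonagonal bipyramid (V=11, E=27, F=18) along a 3-gon: merge 3 vertices and 3 edges, delete both glued faces → V=32, E=72, F=42.
Check: V − E + F = 32 − 72 + 42 = 2.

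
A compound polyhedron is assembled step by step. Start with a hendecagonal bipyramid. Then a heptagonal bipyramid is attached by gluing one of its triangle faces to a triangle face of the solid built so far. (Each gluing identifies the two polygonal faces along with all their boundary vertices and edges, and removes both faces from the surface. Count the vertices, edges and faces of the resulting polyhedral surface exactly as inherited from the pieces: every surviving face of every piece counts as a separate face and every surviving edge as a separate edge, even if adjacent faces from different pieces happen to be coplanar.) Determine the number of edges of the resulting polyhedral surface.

51

A hendecagonal bipyramid: V=13, E=33, F=22.
Attach a heptagonal bipyramid (V=9, E=21, F=14) along a 3-gon: merge 3 vertices and 3 edges, delete both glued faces → V=19, E=51, F=34.
Check: V − E + F = 19 − 51 + 34 = 2.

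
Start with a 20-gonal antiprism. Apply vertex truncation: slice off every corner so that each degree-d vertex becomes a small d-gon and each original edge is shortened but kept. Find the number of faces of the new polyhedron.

82

The base solid has V = 40, E = 80, F = 42.
Truncation replaces each original edge-end by a new vertex, so V′ = 2E = 160.
Each original edge survives, and each old vertex of degree d contributes d new edges; summing degrees gives Σd = 2E, so E′ = E + 2E = 3E = 240.
Each original face survives and each original vertex becomes one new face: F′ = F + V = 82.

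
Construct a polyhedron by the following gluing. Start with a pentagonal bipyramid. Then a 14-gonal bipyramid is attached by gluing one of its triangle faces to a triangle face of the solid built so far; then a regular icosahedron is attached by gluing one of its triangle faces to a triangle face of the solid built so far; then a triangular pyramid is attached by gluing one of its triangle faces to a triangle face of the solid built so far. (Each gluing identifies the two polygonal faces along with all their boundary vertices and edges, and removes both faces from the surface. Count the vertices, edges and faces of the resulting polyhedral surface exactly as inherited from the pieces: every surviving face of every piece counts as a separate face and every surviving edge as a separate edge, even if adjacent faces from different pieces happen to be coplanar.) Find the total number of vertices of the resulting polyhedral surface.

A pentagonal bipyramid: V=7, E=15, F=10.
Attach a 14-gonal bipyramid (V=16, E=42, F=28) along a 3-gon: merge 3 vertices and 3 edges, delete both glued faces → V=20, E=54, F=36.
Attach a regular icosahedron (V=12, E=30, F=20) along a 3-gon: merge 3 vertices and 3 edges, delete both glued faces → V=29, E=81, F=54.
Attach a triangular pyramid (V=4, E=6, F=4) along a 3-gon: merge 3 vertices and 3 edges, delete both glued faces → V=30, E=84, F=56.
Check: V − E + F = 30 − 84 + 56 = 2.

30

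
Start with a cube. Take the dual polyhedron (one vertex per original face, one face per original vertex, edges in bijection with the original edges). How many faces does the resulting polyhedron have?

The base solid has V = 8, E = 12, F = 6.
The dual swaps V and F and preserves E: V′ = F = 6, E′ = E = 12, F′ = V = 8.

8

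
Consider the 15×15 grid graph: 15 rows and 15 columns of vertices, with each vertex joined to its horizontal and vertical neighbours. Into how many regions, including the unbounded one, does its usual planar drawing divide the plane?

197

The grid has V = 15·15 = 225 vertices and E = 15·14 + 15·14 = 420 edges.
F = 2 − V + E = 2 − 225 + 420 = 197.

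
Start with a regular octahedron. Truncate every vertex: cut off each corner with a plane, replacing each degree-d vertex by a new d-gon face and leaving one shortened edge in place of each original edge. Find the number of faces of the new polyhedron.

The base solid has V = 6, E = 12, F = 8.
Truncation replaces each original edge-end by a new vertex, so V′ = 2E = 24.
Each original edge survives, and each old vertex of degree d contributes d new edges; summing degrees gives Σd = 2E, so E′ = E + 2E = 3E = 36.
Each original face survives and each original vertex becomes one new face: F′ = F + V = 14.

14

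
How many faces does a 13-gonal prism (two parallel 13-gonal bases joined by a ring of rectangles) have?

A prism on an n-gon has two n-gon bases and n rectangular sides: V = 2·13 = 26, E = 3·13 = 39, F = 13 + 2 = 15.

15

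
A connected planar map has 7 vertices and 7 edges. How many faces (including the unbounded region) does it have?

Euler's formula for a connected plane graph: V − E + F = 2, so F = 2 − 7 + 7 = 2.

2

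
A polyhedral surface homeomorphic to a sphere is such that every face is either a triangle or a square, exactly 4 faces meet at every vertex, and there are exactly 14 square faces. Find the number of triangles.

8

Let x be the number of triangles; then F = 14 + x.
Edge–face incidences: 2E = 4·14 + 3·x = 56 + 3x.
Every vertex has degree 4, so 4V = 2E.
Euler: V − E + F = 2 ⇒ (2E)/4 − E + (14 + x) = 2.
Multiply by 8: 2·(2E) − 4·(2E) + 8·(14 + x) = 16, i.e. 112 + 8x − 2·(56 + 3x) = 16.
Collecting terms: 2x = 16, so x = 8.
Then 2E = 56 + 3·8 = 80, so E = 40, V = 2E/4 = 20, F = 14 + 8 = 22.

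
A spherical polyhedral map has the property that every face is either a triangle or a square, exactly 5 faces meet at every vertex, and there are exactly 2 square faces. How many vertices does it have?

16

Let x be the number of triangles; then F = 2 + x.
Edge–face incidences: 2E = 4·2 + 3·x = 8 + 3x.
Every vertex has degree 5, so 5V = 2E.
Euler: V − E + F = 2 ⇒ (2E)/5 − E + (2 + x) = 2.
Multiply by 10: 2·(2E) − 5·(2E) + 10·(2 + x) = 20, i.e. 20 + 10x − 3·(8 + 3x) = 20.
Collecting terms: x − 4 = 20, so x = 24.
Then 2E = 8 + 3·24 = 80, so E = 40, V = 2E/5 = 16, F = 2 + 24 = 26.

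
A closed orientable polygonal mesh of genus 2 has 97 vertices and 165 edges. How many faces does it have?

For a closed orientable surface of genus 2, χ = 2 − 2·2 = -2.
F = -2 − V + E = -2 − 97 + 165 = 66.

66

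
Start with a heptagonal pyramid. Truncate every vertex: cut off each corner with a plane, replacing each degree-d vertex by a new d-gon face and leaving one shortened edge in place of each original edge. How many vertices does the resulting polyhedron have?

The base solid has V = 8, E = 14, F = 8.
Truncation replaces each original edge-end by a new vertex, so V′ = 2E = 28.
Each original edge survives, and each old vertex of degree d contributes d new edges; summing degrees gives Σd = 2E, so E′ = E + 2E = 3E = 42.
Each original face survives and each original vertex becomes one new face: F′ = F + V = 16.

28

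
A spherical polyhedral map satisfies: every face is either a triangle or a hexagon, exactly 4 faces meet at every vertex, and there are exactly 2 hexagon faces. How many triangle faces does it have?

12

Let x be the number of triangles; then F = 2 + x.
Edge–face incidences: 2E = 6·2 + 3·x = 12 + 3x.
Every vertex has degree 4, so 4V = 2E.
Euler: V − E + F = 2 ⇒ (2E)/4 − E + (2 + x) = 2.
Multiply by 8: 2·(2E) − 4·(2E) + 8·(2 + x) = 16, i.e. 16 + 8x − 2·(12 + 3x) = 16.
Collecting terms: 2x − 8 = 16, so 2x = 24, so x = 12.
Then 2E = 12 + 3·12 = 48, so E = 24, V = 2E/4 = 12, F = 2 + 12 = 14.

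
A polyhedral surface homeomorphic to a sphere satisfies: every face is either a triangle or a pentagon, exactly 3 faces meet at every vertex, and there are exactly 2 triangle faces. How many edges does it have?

18

Let x be the number of pentagons; then F = 2 + x.
Edge–face incidences: 2E = 3·2 + 5·x = 6 + 5x.
Every vertex has degree 3, so 3V = 2E.
Euler: V − E + F = 2 ⇒ (2E)/3 − E + (2 + x) = 2.
Multiply by 6: 2·(2E) − 3·(2E) + 6·(2 + x) = 12, i.e. 12 + 6x − (6 + 5x) = 12.
Collecting terms: x + 6 = 12, so x = 6.
Then 2E = 6 + 5·6 = 36, so E = 18, V = 2E/3 = 12, F = 2 + 6 = 8.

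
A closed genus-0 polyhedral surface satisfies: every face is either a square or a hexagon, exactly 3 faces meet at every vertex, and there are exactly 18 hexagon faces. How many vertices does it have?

44

Let x be the number of squares; then F = 18 + x.
Edge–face incidences: 2E = 6·18 + 4·x = 108 + 4x.
Every vertex has degree 3, so 3V = 2E.
Euler: V − E + F = 2 ⇒ (2E)/3 − E + (18 + x) = 2.
Multiply by 6: 2·(2E) − 3·(2E) + 6·(18 + x) = 12, i.e. 108 + 6x − (108 + 4x) = 12.
Collecting terms: 2x = 12, so x = 6.
Then 2E = 108 + 4·6 = 132, so E = 66, V = 2E/3 = 44, F = 18 + 6 = 24.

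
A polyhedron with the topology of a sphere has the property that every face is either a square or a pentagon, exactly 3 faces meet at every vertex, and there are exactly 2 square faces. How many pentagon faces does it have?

Let x be the number of pentagons; then F = 2 + x.
Edge–face incidences: 2E = 4·2 + 5·x = 8 + 5x.
Every vertex has degree 3, so 3V = 2E.
Euler: V − E + F = 2 ⇒ (2E)/3 − E + (2 + x) = 2.
Multiply by 6: 2·(2E) − 3·(2E) + 6·(2 + x) = 12, i.e. 12 + 6x − (8 + 5x) = 12.
Collecting terms: x + 4 = 12, so x = 8.
Then 2E = 8 + 5·8 = 48, so E = 24, V = 2E/3 = 16, F = 2 + 8 = 10.

8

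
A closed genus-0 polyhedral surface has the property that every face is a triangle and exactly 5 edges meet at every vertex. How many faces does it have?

20

Each face has 3 edges and each edge borders two faces, so 2E = 3F.
Each vertex has degree 5, so 5V = 2E and hence V = 3F/5.
Euler: V − E + F = 2 ⇒ (3F/5) − (3F/2) + F = 2.
Multiply by 10: (6 − 15 + 10)F = 20, i.e. 1F = 20.
So F = 20, E = 3·20/2 = 30, V = 3·20/5 = 12.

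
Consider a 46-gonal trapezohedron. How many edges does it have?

184

The n-trapezohedron (dual of the n-antiprism) has V = 2·46 + 2 = 94, E = 4·46 = 184, F = 2·46 = 92.
Check: V − E + F = 94 − 184 + 92 = 2.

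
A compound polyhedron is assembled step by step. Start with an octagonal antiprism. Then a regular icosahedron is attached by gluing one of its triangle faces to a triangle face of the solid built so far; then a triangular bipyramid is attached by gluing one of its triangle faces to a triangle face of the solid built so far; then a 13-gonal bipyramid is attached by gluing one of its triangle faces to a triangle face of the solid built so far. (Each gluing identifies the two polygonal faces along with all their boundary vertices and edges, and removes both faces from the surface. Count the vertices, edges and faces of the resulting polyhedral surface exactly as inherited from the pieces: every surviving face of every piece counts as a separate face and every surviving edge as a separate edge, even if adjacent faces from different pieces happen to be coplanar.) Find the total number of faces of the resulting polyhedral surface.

An octagonal antiprism: V=16, E=32, F=18.
Attach a regular icosahedron (V=12, E=30, F=20) along a 3-gon: merge 3 vertices and 3 edges, delete both glued faces → V=25, E=59, F=36.
Attach a triangular bipyramid (V=5, E=9, F=6) along a 3-gon: merge 3 vertices and 3 edges, delete both glued faces → V=27, E=65, F=40.
Attach a 13-gonal bipyramid (V=15, E=39, F=26) along a 3-gon: merge 3 vertices and 3 edges, delete both glued faces → V=39, E=101, F=64.
Check: V − E + F = 39 − 101 + 64 = 2.

64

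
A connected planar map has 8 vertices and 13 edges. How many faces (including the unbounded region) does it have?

7

Euler's formula for a connected plane graph: V − E + F = 2, so F = 2 − 8 + 13 = 7.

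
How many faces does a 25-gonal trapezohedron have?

50

The n-trapezohedron (dual of the n-antiprism) has V = 2·25 + 2 = 52, E = 4·25 = 100, F = 2·25 = 50.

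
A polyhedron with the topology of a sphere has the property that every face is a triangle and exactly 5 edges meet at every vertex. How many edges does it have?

Each face has 3 edges and each edge borders two faces, so 2E = 3F.
Each vertex has degree 5, so 5V = 2E and hence V = 3F/5.
Euler: V − E + F = 2 ⇒ (3F/5) − (3F/2) + F = 2.
Multiply by 10: (6 − 15 + 10)F = 20, i.e. 1F = 20.
So F = 20, E = 3·20/2 = 30, V = 3·20/5 = 12.

30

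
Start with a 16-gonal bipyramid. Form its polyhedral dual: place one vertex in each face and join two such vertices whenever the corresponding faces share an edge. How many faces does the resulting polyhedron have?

The base solid has V = 18, E = 48, F = 32.
The dual swaps V and F and preserves E: V′ = F = 32, E′ = E = 48, F′ = V = 18.

18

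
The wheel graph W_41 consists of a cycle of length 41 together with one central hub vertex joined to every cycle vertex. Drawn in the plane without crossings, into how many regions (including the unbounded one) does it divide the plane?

42

W_41 has V = 41 + 1 = 42 vertices and E = 2·41 = 82 edges.
By Euler's formula F = 2 − V + E = 2 − 42 + 82 = 42.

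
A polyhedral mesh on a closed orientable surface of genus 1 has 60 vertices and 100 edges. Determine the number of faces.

40

For a closed orientable surface of genus 1, χ = 2 − 2·1 = 0.
F = 0 − V + E = 0 − 60 + 100 = 40.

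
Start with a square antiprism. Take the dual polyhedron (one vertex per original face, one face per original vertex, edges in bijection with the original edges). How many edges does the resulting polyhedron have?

The base solid has V = 8, E = 16, F = 10.
The dual swaps V and F and preserves E: V′ = F = 10, E′ = E = 16, F′ = V = 8.

16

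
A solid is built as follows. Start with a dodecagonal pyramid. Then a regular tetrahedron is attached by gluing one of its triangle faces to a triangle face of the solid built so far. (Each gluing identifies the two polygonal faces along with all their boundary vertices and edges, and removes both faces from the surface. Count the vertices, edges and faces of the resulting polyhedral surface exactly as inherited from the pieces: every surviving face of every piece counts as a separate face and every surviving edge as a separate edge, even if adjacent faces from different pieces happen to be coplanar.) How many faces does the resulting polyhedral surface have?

15

A dodecagonal pyramid: V=13, E=24, F=13.
Attach a regular tetrahedron (V=4, E=6, F=4) along a 3-gon: merge 3 vertices and 3 edges, delete both glued faces → V=14, E=27, F=15.
Check: V − E + F = 14 − 27 + 15 = 2.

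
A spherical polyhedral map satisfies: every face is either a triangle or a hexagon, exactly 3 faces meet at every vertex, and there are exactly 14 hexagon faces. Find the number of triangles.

Let x be the number of triangles; then F = 14 + x.
Edge–face incidences: 2E = 6·14 + 3·x = 84 + 3x.
Every vertex has degree 3, so 3V = 2E.
Euler: V − E + F = 2 ⇒ (2E)/3 − E + (14 + x) = 2.
Multiply by 6: 2·(2E) − 3·(2E) + 6·(14 + x) = 12, i.e. 84 + 6x − (84 + 3x) = 12.
Collecting terms: 3x = 12, so x = 4.
Then 2E = 84 + 3·4 = 96, so E = 48, V = 2E/3 = 32, F = 14 + 4 = 18.

4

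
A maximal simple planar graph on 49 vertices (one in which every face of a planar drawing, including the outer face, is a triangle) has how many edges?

141

In a plane triangulation 3F = 2E and V − E + F = 2, so E = 3V − 6 = 3·49 − 6 = 141.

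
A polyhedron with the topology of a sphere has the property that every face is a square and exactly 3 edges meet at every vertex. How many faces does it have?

Each face has 4 edges and each edge borders two faces, so 2E = 4F.
Each vertex has degree 3, so 3V = 2E and hence V = 4F/3.
Euler: V − E + F = 2 ⇒ (4F/3) − (4F/2) + F = 2.
Multiply by 6: (8 − 12 + 6)F = 12, i.e. 2F = 12.
So F = 6, E = 4·6/2 = 12, V = 4·6/3 = 8.

6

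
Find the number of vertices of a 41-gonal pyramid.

42

A pyramid on an n-gon base has one n-gon and n triangles: V = 41 + 1 = 42, E = 2·41 = 82, F = 41 + 1 = 42.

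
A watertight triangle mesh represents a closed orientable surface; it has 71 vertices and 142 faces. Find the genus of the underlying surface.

Every face is a triangle, so 2E = 3·142 = 426, giving E = 213.
χ = V − E + F = 71 − 213 + 142 = 0.
For a closed orientable surface χ = 2 − 2g, so g = (2 − (0))/2 = 1.

1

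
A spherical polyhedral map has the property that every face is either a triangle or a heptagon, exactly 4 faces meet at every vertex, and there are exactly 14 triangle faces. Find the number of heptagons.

Let x be the number of heptagons; then F = 14 + x.
Edge–face incidences: 2E = 3·14 + 7·x = 42 + 7x.
Every vertex has degree 4, so 4V = 2E.
Euler: V − E + F = 2 ⇒ (2E)/4 − E + (14 + x) = 2.
Multiply by 8: 2·(2E) − 4·(2E) + 8·(14 + x) = 16, i.e. 112 + 8x − 2·(42 + 7x) = 16.
Collecting terms: −6x + 28 = 16, so −6x = −12, so x = 2.
Then 2E = 42 + 7·2 = 56, so E = 28, V = 2E/4 = 14, F = 14 + 2 = 16.

2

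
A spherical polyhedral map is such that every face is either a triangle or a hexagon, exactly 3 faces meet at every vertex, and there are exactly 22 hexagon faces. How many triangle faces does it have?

Let x be the number of triangles; then F = 22 + x.
Edge–face incidences: 2E = 6·22 + 3·x = 132 + 3x.
Every vertex has degree 3, so 3V = 2E.
Euler: V − E + F = 2 ⇒ (2E)/3 − E + (22 + x) = 2.
Multiply by 6: 2·(2E) − 3·(2E) + 6·(22 + x) = 12, i.e. 132 + 6x − (132 + 3x) = 12.
Collecting terms: 3x = 12, so x = 4.
Then 2E = 132 + 3·4 = 144, so E = 72, V = 2E/3 = 48, F = 22 + 4 = 26.

4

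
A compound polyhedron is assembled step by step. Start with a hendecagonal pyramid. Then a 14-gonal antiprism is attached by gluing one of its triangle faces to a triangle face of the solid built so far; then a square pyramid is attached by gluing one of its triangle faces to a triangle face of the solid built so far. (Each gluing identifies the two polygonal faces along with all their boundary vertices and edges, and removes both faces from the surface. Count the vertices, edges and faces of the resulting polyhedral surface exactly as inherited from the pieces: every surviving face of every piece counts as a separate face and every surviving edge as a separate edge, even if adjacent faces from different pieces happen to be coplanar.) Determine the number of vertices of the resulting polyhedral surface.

39

A hendecagonal pyramid: V=12, E=22, F=12.
Attach a 14-gonal antiprism (V=28, E=56, F=30) along a 3-gon: merge 3 vertices and 3 edges, delete both glued faces → V=37, E=75, F=40.
Attach a square pyramid (V=5, E=8, F=5) along a 3-gon: merge 3 vertices and 3 edges, delete both glued faces → V=39, E=80, F=43.
Check: V − E + F = 39 − 80 + 43 = 2.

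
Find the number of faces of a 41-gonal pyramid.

A pyramid on an n-gon base has one n-gon and n triangles: V = 41 + 1 = 42, E = 2·41 = 82, F = 41 + 1 = 42.
Check: V − E + F = 42 − 82 + 42 = 2.

42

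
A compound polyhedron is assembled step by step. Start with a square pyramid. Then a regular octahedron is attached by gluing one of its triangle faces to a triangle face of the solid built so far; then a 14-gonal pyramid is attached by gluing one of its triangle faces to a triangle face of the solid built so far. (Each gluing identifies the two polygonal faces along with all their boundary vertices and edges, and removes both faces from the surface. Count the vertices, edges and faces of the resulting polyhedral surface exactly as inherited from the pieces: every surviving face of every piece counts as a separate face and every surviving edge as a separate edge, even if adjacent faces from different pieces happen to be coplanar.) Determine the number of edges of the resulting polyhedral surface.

42

A square pyramid: V=5, E=8, F=5.
Attach a regular octahedron (V=6, E=12, F=8) along a 3-gon: merge 3 vertices and 3 edges, delete both glued faces → V=8, E=17, F=11.
Attach a 14-gonal pyramid (V=15, E=28, F=15) along a 3-gon: merge 3 vertices and 3 edges, delete both glued faces → V=20, E=42, F=24.
Check: V − E + F = 20 − 42 + 24 = 2.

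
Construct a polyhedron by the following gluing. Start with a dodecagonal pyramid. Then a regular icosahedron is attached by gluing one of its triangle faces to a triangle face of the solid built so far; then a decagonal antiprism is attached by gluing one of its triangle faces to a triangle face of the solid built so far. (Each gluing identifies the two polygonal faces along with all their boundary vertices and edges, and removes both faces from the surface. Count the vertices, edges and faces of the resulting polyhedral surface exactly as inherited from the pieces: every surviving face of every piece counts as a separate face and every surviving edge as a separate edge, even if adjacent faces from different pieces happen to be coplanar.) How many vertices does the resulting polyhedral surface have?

A dodecagonal pyramid: V=13, E=24, F=13.
Attach a regular icosahedron (V=12, E=30, F=20) along a 3-gon: merge 3 vertices and 3 edges, delete both glued faces → V=22, E=51, F=31.
Attach a decagonal antiprism (V=20, E=40, F=22) along a 3-gon: merge 3 vertices and 3 edges, delete both glued faces → V=39, E=88, F=51.
Check: V − E + F = 39 − 88 + 51 = 2.

39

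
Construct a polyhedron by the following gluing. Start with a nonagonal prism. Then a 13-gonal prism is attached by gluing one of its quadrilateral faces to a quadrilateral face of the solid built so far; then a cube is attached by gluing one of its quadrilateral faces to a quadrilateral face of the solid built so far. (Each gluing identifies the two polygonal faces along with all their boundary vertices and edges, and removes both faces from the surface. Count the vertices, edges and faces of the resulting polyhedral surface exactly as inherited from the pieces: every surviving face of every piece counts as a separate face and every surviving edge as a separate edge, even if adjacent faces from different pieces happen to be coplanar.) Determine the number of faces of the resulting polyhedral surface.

28

A nonagonal prism: V=18, E=27, F=11.
Attach a 13-gonal prism (V=26, E=39, F=15) along a 4-gon: merge 4 vertices and 4 edges, delete both glued faces → V=40, E=62, F=24.
Attach a cube (V=8, E=12, F=6) along a 4-gon: merge 4 vertices and 4 edges, delete both glued faces → V=44, E=70, F=28.
Check: V − E + F = 44 − 70 + 28 = 2.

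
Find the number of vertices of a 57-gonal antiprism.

114

An antiprism on an n-gon has two n-gon caps and 2n triangles: V = 2·57 = 114, E = 4·57 = 228, F = 2·57 + 2 = 116.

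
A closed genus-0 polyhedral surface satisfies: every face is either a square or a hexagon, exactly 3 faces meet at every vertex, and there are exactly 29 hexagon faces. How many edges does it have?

Let x be the number of squares; then F = 29 + x.
Edge–face incidences: 2E = 6·29 + 4·x = 174 + 4x.
Every vertex has degree 3, so 3V = 2E.
Euler: V − E + F = 2 ⇒ (2E)/3 − E + (29 + x) = 2.
Multiply by 6: 2·(2E) − 3·(2E) + 6·(29 + x) = 12, i.e. 174 + 6x − (174 + 4x) = 12.
Collecting terms: 2x = 12, so x = 6.
Then 2E = 174 + 4·6 = 198, so E = 99, V = 2E/3 = 66, F = 29 + 6 = 35.

99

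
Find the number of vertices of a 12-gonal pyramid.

13

A pyramid on an n-gon base has one n-gon and n triangles: V = 12 + 1 = 13, E = 2·12 = 24, F = 12 + 1 = 13.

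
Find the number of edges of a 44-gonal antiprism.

An antiprism on an n-gon has two n-gon caps and 2n triangles: V = 2·44 = 88, E = 4·44 = 176, F = 2·44 + 2 = 90.

176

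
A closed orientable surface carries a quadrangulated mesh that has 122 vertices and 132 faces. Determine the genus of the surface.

Every face is a square, so 2E = 4·132 = 528, giving E = 264.
χ = V − E + F = 122 − 264 + 132 = -10.
For a closed orientable surface χ = 2 − 2g, so g = (2 − (-10))/2 = 6.

6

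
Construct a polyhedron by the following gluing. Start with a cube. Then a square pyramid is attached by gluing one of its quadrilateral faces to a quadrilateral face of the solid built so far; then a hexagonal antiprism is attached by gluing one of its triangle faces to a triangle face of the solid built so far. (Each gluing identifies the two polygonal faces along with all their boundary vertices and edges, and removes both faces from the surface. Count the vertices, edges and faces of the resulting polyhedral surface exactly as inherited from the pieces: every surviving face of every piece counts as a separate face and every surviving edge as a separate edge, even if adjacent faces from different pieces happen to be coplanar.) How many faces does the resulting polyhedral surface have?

21

A cube: V=8, E=12, F=6.
Attach a square pyramid (V=5, E=8, F=5) along a 4-gon: merge 4 vertices and 4 edges, delete both glued faces → V=9, E=16, F=9.
Attach a hexagonal antiprism (V=12, E=24, F=14) along a 3-gon: merge 3 vertices and 3 edges, delete both glued faces → V=18, E=37, F=21.
Check: V − E + F = 18 − 37 + 21 = 2.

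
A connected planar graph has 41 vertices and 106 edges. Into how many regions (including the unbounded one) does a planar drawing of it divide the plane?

67

Euler's formula for a connected plane graph: V − E + F = 2, so F = 2 − 41 + 106 = 67.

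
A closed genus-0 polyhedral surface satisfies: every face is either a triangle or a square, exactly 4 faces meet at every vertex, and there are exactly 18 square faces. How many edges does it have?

Let x be the number of triangles; then F = 18 + x.
Edge–face incidences: 2E = 4·18 + 3·x = 72 + 3x.
Every vertex has degree 4, so 4V = 2E.
Euler: V − E + F = 2 ⇒ (2E)/4 − E + (18 + x) = 2.
Multiply by 8: 2·(2E) − 4·(2E) + 8·(18 + x) = 16, i.e. 144 + 8x − 2·(72 + 3x) = 16.
Collecting terms: 2x = 16, so x = 8.
Then 2E = 72 + 3·8 = 96, so E = 48, V = 2E/4 = 24, F = 18 + 8 = 26.

48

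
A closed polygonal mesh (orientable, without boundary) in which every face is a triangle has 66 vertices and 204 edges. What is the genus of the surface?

Every face is a triangle and each edge borders two faces, so 3F = 2·204, giving F = 136.
χ = V − E + F = 66 − 204 + 136 = -2.
For a closed orientable surface χ = 2 − 2g, so g = (2 − (-2))/2 = 2.

2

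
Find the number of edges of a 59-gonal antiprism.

An antiprism on an n-gon has two n-gon caps and 2n triangles: V = 2·59 = 118, E = 4·59 = 236, F = 2·59 + 2 = 120.

236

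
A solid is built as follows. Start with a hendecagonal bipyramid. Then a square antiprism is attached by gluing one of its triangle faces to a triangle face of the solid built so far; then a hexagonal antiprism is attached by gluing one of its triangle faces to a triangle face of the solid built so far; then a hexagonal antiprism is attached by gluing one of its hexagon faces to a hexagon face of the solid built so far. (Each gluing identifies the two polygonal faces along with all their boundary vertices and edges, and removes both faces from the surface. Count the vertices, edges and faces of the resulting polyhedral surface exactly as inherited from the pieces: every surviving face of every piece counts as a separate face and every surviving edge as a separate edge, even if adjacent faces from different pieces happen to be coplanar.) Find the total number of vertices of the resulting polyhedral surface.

33

A hendecagonal bipyramid: V=13, E=33, F=22.
Attach a square antiprism (V=8, E=16, F=10) along a 3-gon: merge 3 vertices and 3 edges, delete both glued faces → V=18, E=46, F=30.
Attach a hexagonal antiprism (V=12, E=24, F=14) along a 3-gon: merge 3 vertices and 3 edges, delete both glued faces → V=27, E=67, F=42.
Attach a hexagonal antiprism (V=12, E=24, F=14) along a 6-gon: merge 6 vertices and 6 edges, delete both glued faces → V=33, E=85, F=54.
Check: V − E + F = 33 − 85 + 54 = 2.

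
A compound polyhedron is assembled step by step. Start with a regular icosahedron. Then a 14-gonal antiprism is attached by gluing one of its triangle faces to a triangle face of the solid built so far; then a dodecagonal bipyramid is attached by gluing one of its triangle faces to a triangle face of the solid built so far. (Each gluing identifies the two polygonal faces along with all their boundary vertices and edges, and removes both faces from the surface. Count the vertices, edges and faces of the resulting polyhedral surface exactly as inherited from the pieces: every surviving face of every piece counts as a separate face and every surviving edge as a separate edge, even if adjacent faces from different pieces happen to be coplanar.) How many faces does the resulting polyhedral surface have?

A regular icosahedron: V=12, E=30, F=20.
Attach a 14-gonal antiprism (V=28, E=56, F=30) along a 3-gon: merge 3 vertices and 3 edges, delete both glued faces → V=37, E=83, F=48.
Attach a dodecagonal bipyramid (V=14, E=36, F=24) along a 3-gon: merge 3 vertices and 3 edges, delete both glued faces → V=48, E=116, F=70.
Check: V − E + F = 48 − 116 + 70 = 2.

70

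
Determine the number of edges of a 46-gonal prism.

138

A prism on an n-gon has two n-gon bases and n rectangular sides: V = 2·46 = 92, E = 3·46 = 138, F = 46 + 2 = 48.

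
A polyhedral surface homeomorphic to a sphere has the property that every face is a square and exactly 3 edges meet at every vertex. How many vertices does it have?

8

Each face has 4 edges and each edge borders two faces, so 2E = 4F.
Each vertex has degree 3, so 3V = 2E and hence V = 4F/3.
Euler: V − E + F = 2 ⇒ (4F/3) − (4F/2) + F = 2.
Multiply by 6: (8 − 12 + 6)F = 12, i.e. 2F = 12.
So F = 6, E = 4·6/2 = 12, V = 4·6/3 = 8.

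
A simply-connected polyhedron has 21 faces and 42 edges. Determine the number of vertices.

23

Here V − E + F = 2.
V = 2 + E − F = 2 + 42 − 21 = 23.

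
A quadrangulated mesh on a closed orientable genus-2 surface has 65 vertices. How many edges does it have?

χ = 2 − 2·2 = -2, and every face is a square so 4F = 2E.
V − E + F = -2 with E = 4F/2 gives 65 − (4/2 − 1)·F = -2, so F = 67 and E = 134.

134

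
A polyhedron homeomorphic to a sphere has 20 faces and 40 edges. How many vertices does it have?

Here V − E + F = 2.
V = 2 + E − F = 2 + 40 − 20 = 22.

22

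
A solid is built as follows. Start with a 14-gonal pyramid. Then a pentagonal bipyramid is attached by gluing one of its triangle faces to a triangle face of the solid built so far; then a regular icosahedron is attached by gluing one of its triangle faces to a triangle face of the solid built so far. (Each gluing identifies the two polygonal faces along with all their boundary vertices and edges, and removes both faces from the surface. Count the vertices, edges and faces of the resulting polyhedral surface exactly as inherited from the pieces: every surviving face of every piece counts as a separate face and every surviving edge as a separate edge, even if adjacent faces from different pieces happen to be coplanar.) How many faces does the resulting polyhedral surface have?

A 14-gonal pyramid: V=15, E=28, F=15.
Attach a pentagonal bipyramid (V=7, E=15, F=10) along a 3-gon: merge 3 vertices and 3 edges, delete both glued faces → V=19, E=40, F=23.
Attach a regular icosahedron (V=12, E=30, F=20) along a 3-gon: merge 3 vertices and 3 edges, delete both glued faces → V=28, E=67, F=41.
Check: V − E + F = 28 − 67 + 41 = 2.

41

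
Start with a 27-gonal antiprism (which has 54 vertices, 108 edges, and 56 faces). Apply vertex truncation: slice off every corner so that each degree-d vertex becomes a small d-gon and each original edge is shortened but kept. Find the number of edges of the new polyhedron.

Truncation replaces each original edge-end by a new vertex, so V′ = 2E = 216.
Each original edge survives, and each old vertex of degree d contributes d new edges; summing degrees gives Σd = 2E, so E′ = E + 2E = 3E = 324.
Each original face survives and each original vertex becomes one new face: F′ = F + V = 110.

324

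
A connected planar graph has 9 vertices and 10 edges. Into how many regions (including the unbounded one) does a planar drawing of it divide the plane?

3

Euler's formula for a connected plane graph: V − E + F = 2, so F = 2 − 9 + 10 = 3.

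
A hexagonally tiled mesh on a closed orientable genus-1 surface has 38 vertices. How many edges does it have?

χ = 2 − 2·1 = 0, and every face is a hexagon so 6F = 2E.
V − E + F = 0 with E = 6F/2 gives 38 − (6/2 − 1)·F = 0, so F = 19 and E = 57.

57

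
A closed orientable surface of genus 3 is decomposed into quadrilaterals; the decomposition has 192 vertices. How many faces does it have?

196

χ = 2 − 2·3 = -4, and every face is a square so 4F = 2E.
V − E + F = -4 with E = 4F/2 gives 192 − (4/2 − 1)·F = -4, so F = 196 and E = 392.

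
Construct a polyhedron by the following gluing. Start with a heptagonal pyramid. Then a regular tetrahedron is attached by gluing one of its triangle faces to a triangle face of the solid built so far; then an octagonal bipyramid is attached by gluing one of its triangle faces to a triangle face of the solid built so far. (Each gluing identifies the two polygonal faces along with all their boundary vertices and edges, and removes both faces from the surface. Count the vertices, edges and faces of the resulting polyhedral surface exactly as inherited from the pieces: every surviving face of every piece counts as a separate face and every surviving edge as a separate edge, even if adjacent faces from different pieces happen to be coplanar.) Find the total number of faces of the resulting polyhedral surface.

A heptagonal pyramid: V=8, E=14, F=8.
Attach a regular tetrahedron (V=4, E=6, F=4) along a 3-gon: merge 3 vertices and 3 edges, delete both glued faces → V=9, E=17, F=10.
Attach an octagonal bipyramid (V=10, E=24, F=16) along a 3-gon: merge 3 vertices and 3 edges, delete both glued faces → V=16, E=38, F=24.
Check: V − E + F = 16 − 38 + 24 = 2.

24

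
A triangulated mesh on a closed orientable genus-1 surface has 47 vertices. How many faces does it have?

χ = 2 − 2·1 = 0, and every face is a triangle so 3F = 2E.
V − E + F = 0 with E = 3F/2 gives 47 − (3/2 − 1)·F = 0, so F = 94 and E = 141.

94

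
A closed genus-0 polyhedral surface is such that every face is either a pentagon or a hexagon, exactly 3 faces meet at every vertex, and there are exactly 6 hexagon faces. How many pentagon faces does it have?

12

Let x be the number of pentagons; then F = 6 + x.
Edge–face incidences: 2E = 6·6 + 5·x = 36 + 5x.
Every vertex has degree 3, so 3V = 2E.
Euler: V − E + F = 2 ⇒ (2E)/3 − E + (6 + x) = 2.
Multiply by 6: 2·(2E) − 3·(2E) + 6·(6 + x) = 12, i.e. 36 + 6x − (36 + 5x) = 12.
Collecting terms: x = 12.
Then 2E = 36 + 5·12 = 96, so E = 48, V = 2E/3 = 32, F = 6 + 12 = 18.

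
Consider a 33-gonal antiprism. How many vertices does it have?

An antiprism on an n-gon has two n-gon caps and 2n triangles: V = 2·33 = 66, E = 4·33 = 132, F = 2·33 + 2 = 68.
Check: V − E + F = 66 − 132 + 68 = 2.

66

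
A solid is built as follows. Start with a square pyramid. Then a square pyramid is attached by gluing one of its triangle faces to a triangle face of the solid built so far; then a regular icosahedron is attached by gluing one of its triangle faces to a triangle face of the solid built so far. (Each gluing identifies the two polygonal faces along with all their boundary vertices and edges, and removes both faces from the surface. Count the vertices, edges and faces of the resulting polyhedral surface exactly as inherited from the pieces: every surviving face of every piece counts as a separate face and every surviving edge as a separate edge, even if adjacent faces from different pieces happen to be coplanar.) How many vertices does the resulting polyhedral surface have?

A square pyramid: V=5, E=8, F=5.
Attach a square pyramid (V=5, E=8, F=5) along a 3-gon: merge 3 vertices and 3 edges, delete both glued faces → V=7, E=13, F=8.
Attach a regular icosahedron (V=12, E=30, F=20) along a 3-gon: merge 3 vertices and 3 edges, delete both glued faces → V=16, E=40, F=26.
Check: V − E + F = 16 − 40 + 26 = 2.

16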